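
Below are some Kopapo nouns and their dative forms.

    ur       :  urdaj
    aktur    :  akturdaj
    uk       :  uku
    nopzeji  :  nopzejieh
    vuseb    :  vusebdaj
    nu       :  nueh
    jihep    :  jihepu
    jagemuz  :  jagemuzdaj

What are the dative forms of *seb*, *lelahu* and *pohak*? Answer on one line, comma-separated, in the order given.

sebdaj, lelahueh, pohaku

The suffix is conditioned by the final sound: -u when the stem ends in a voiceless consonant (*uk*, *jihep*); -daj when the stem ends in a voiced consonant (*ur*, *aktur*, *vuseb*, *jagemuz*); -eh when the stem ends in a vowel (*nopzeji*, *nu*).
*seb* — final sound /b/ (a voiced consonant) → -daj → *sebdaj*.
*lelahu*: final sound = /u/, a vowel → -eh → *lelahueh*.
The final sound of *pohak* is /k/, which is a voiceless consonant, so the suffix is -u, giving *pohaku*.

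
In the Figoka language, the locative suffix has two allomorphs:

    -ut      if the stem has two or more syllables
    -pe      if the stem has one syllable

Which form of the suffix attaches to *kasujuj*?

With 3 syllables, *kasujuj* takes -ut.

-ut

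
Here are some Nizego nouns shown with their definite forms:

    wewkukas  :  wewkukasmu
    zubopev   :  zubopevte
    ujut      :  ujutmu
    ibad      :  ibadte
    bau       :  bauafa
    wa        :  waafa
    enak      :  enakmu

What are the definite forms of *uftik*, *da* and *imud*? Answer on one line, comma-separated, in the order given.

Looking at the final sound of each stem: -mu when the stem ends in a voiceless consonant (*wewkukas*, *ujut*, *enak*); -te when the stem ends in a voiced consonant (*zubopev*, *ibad*); -afa when the stem ends in a vowel (*bau*, *wa*).
*uftik*: final sound = /k/, a voiceless consonant → -mu → *uftikmu*.
*da* — final sound /a/ (a vowel) → -afa → *daafa*.
*imud* — final sound /d/ (a voiced consonant) → -te → *imudte*.

uftikmu, daafa, imudte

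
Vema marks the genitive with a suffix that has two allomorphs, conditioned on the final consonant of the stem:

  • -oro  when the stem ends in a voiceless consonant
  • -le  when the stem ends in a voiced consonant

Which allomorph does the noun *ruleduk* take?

-oro

The final consonant of *ruleduk* is /k/, which is voiceless, so the suffix is -oro.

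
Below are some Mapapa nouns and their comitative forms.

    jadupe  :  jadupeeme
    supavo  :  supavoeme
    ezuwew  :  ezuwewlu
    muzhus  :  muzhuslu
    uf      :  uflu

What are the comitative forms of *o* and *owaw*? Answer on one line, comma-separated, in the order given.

oeme, owawlu

The suffix is conditioned by the final sound: -lu when the stem ends in a consonant (*ezuwew*, *muzhus*, *uf*); -eme when the stem ends in a vowel (*jadupe*, *supavo*).
Since the final sound of *o* is /o/ (a vowel), it takes -eme, giving *oeme*.
Since the final sound of *owaw* is /w/ (a consonant), it takes -lu, giving *owawlu*.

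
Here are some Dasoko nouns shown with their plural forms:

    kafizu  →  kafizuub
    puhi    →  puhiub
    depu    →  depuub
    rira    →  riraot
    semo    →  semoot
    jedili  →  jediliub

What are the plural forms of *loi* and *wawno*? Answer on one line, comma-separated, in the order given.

loiub, wawnoot

The pattern is height harmony: -ub when the last vowel of the stem is a high vowel (*kafizu*, *puhi*, *depu*, *jedili*); -ot when the last vowel of the stem is a non-high vowel (*rira*, *semo*).
The last vowel of *loi* is /i/, which is a high vowel, so the suffix is -ub, giving *loiub*.
Since the last vowel of *wawno* is /o/ (a non-high vowel), it takes -ot, giving *wawnoot*.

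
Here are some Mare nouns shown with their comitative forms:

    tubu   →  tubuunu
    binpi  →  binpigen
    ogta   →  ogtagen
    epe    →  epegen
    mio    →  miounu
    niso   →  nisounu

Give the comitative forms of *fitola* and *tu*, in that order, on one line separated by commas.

The alternation tracks the last vowel of the stem — -unu when the last vowel of the stem is a rounded vowel (*tubu*, *mio*, *niso*); -gen when the last vowel of the stem is an unrounded vowel (*binpi*, *ogta*, *epe*).
*fitola*: last vowel = /a/, an unrounded vowel → -gen → *fitolagen*.
*tu* — last vowel /u/ (a rounded vowel) → -unu → *tuunu*.

fitolagen, tuunu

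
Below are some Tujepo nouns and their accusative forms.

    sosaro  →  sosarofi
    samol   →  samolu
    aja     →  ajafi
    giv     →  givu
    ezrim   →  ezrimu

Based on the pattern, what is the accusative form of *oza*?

ozafi

Looking at the final sound of each stem: -u when the stem ends in a consonant (*samol*, *giv*, *ezrim*); -fi when the stem ends in a vowel (*sosaro*, *aja*).
*oza* — final sound /a/ (a vowel) → -fi → *ozafi*.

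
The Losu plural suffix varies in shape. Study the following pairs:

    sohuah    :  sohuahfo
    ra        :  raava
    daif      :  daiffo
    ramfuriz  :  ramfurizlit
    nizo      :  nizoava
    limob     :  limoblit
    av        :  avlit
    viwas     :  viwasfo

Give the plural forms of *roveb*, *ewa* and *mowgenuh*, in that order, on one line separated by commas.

roveblit, ewaava, mowgenuhfo

The suffix is conditioned by the final sound: -fo when the stem ends in a voiceless consonant (*sohuah*, *daif*, *viwas*); -lit when the stem ends in a voiced consonant (*ramfuriz*, *limob*, *av*); -ava when the stem ends in a vowel (*ra*, *nizo*).
Since the final sound of *roveb* is /b/ (a voiced consonant), it takes -lit, giving *roveblit*.
*ewa* — final sound /a/ (a vowel) → -ava → *ewaava*.
*mowgenuh*: final sound = /h/, a voiceless consonant → -fo → *mowgenuhfo*.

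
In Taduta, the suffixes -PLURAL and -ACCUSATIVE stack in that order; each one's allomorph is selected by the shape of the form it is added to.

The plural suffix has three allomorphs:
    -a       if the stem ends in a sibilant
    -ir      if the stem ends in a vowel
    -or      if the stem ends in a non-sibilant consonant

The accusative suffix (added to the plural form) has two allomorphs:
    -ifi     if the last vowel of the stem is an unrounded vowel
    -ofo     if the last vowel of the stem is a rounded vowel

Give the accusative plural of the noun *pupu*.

pupuirifi

The final sound of *pupu* is /u/, which is a vowel, so the plural suffix is -ir, giving *pupuir*.
Since the last vowel of the plural form *pupuir* is /i/ (an unrounded vowel), it takes -ifi, giving *pupuirifi*.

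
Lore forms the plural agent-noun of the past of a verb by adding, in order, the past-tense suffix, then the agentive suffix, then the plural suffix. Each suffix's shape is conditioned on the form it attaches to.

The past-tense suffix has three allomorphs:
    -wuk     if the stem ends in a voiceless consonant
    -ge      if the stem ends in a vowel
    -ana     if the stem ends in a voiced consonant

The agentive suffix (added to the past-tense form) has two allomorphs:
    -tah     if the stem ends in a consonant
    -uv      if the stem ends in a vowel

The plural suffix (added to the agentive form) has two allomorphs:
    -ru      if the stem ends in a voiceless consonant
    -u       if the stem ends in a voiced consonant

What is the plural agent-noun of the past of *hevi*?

*hevi*: final sound = /i/, a vowel → -ge → *hevige*.
Since the final sound of the past-tense form *hevige* is /e/ (a vowel), it takes -uv, giving *hevigeuv*.
The final consonant of the agentive form *hevigeuv* is /v/, which is voiced, so the plural suffix is -u, giving *hevigeuvu*.

hevigeuvu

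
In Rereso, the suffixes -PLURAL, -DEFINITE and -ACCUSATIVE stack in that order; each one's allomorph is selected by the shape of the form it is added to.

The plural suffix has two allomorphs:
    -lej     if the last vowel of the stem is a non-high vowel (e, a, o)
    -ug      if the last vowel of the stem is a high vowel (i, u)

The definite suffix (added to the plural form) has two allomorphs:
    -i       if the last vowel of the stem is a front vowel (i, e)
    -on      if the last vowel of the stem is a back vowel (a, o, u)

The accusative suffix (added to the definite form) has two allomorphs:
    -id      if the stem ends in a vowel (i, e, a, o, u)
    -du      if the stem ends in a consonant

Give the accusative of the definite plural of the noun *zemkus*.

*zemkus* — last vowel /u/ (a high vowel) → -ug → *zemkusug*.
The plural form *zemkusug*: last vowel = /u/, a back vowel → -on → *zemkusugon*.
The final sound of the definite form *zemkusugon* is /n/, which is a consonant, so the accusative suffix is -du, giving *zemkusugondu*.

zemkusugondu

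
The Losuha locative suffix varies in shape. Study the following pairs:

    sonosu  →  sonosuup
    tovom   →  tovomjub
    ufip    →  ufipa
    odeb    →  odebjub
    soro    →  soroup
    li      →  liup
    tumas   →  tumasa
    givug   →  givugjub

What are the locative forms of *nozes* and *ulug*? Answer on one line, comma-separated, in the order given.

nozesa, ulugjub

The suffix is conditioned by the final sound: -a when the stem ends in a voiceless consonant (*ufip*, *tumas*); -jub when the stem ends in a voiced consonant (*tovom*, *odeb*, *givug*); -up when the stem ends in a vowel (*sonosu*, *soro*, *li*).
*nozes*: final sound = /s/, a voiceless consonant → -a → *nozesa*.
The final sound of *ulug* is /g/, which is a voiced consonant, so the suffix is -jub, giving *ulugjub*.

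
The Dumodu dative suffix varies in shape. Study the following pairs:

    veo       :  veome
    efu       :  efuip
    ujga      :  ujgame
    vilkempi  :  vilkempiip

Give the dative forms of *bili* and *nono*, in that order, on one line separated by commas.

The pattern is height harmony: -ip when the last vowel of the stem is a high vowel (*efu*, *vilkempi*); -me when the last vowel of the stem is a non-high vowel (*veo*, *ujga*).
The last vowel of *bili* is /i/, which is a high vowel, so the suffix is -ip, giving *biliip*.
*nono*: last vowel = /o/, a non-high vowel → -me → *nonome*.

biliip, nonome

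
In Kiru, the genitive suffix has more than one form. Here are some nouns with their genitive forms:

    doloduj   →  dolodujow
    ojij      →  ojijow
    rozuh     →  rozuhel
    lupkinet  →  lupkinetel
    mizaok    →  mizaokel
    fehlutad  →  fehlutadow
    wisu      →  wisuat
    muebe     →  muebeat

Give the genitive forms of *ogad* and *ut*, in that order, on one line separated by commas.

The pattern is voicing of the final sound: -el when the stem ends in a voiceless consonant (*rozuh*, *lupkinet*, *mizaok*); -ow when the stem ends in a voiced consonant (*doloduj*, *ojij*, *fehlutad*); -at when the stem ends in a vowel (*wisu*, *muebe*).
The final sound of *ogad* is /d/, which is a voiced consonant, so the suffix is -ow, giving *ogadow*.
*ut*: final sound = /t/, a voiceless consonant → -el → *utel*.

ogadow, utel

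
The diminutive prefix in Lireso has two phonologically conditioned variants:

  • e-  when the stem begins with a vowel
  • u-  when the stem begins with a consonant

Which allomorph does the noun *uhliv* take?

The first sound of *uhliv* is /u/, which is a vowel, so the prefix is e-.

e-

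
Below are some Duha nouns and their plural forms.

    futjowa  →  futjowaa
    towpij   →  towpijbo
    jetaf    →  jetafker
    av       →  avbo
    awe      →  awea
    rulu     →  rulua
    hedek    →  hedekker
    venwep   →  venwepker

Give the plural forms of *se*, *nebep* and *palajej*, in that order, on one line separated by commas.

sea, nebepker, palajejbo

The suffix is conditioned by the final sound: -ker when the stem ends in a voiceless consonant (*jetaf*, *hedek*, *venwep*); -bo when the stem ends in a voiced consonant (*towpij*, *av*); -a when the stem ends in a vowel (*futjowa*, *awe*, *rulu*).
*se* — final sound /e/ (a vowel) → -a → *sea*.
Since the final sound of *nebep* is /p/ (a voiceless consonant), it takes -ker, giving *nebepker*.
The final sound of *palajej* is /j/, which is a voiced consonant, so the suffix is -bo, giving *palajejbo*.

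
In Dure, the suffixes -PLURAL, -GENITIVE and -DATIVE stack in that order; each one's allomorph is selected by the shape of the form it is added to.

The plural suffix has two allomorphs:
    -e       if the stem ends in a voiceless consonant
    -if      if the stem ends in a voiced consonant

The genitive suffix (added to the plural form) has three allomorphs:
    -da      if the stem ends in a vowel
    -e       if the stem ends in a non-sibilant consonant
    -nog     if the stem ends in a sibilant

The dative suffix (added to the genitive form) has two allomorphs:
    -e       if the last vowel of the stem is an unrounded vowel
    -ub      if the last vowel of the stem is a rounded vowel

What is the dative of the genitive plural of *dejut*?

The final consonant of *dejut* is /t/, which is voiceless, so the plural suffix is -e, giving *dejute*.
Since the final sound of the plural form *dejute* is /e/ (a vowel), it takes -da, giving *dejuteda*.
The genitive form *dejuteda*: last vowel = /a/, an unrounded vowel → -e → *dejutedae*.

dejutedae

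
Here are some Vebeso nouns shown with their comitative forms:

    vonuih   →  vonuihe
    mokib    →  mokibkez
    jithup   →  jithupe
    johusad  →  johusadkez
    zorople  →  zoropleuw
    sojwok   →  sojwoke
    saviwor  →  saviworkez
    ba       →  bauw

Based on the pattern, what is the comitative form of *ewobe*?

ewobeuw

The alternation tracks the final sound of the stem — -e when the stem ends in a voiceless consonant (*vonuih*, *jithup*, *sojwok*); -kez when the stem ends in a voiced consonant (*mokib*, *johusad*, *saviwor*); -uw when the stem ends in a vowel (*zorople*, *ba*).
*ewobe* — final sound /e/ (a vowel) → -uw → *ewobeuw*.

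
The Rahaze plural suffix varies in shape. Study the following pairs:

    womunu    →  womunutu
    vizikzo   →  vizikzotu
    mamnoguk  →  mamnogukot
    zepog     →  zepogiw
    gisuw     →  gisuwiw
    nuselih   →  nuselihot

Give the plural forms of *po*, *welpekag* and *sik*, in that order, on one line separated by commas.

The suffix is conditioned by the final sound: -ot when the stem ends in a voiceless consonant (*mamnoguk*, *nuselih*); -iw when the stem ends in a voiced consonant (*zepog*, *gisuw*); -tu when the stem ends in a vowel (*womunu*, *vizikzo*).
Since the final sound of *po* is /o/ (a vowel), it takes -tu, giving *potu*.
Since the final sound of *welpekag* is /g/ (a voiced consonant), it takes -iw, giving *welpekagiw*.
The final sound of *sik* is /k/, which is a voiceless consonant, so the suffix is -ot, giving *sikot*.

potu, welpekagiw, sikot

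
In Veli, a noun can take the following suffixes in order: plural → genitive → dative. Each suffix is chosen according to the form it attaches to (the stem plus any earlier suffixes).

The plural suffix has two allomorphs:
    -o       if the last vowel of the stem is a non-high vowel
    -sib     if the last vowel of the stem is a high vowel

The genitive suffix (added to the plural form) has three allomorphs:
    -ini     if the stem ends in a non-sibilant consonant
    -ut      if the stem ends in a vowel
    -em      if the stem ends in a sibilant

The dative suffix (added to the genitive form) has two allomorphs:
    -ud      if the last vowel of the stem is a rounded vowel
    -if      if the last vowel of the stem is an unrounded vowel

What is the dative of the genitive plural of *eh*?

ehoutud

Since the last vowel of *eh* is /e/ (a non-high vowel), it takes -o, giving *eho*.
The final sound of the plural form *eho* is /o/, which is a vowel, so the genitive suffix is -ut, giving *ehout*.
The genitive form *ehout*: last vowel = /u/, a rounded vowel → -ud → *ehoutud*.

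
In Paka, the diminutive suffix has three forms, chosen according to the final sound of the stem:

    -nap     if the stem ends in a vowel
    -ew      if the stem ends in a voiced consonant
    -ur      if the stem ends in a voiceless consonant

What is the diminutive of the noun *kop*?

kopur

Since the final sound of *kop* is /p/ (a voiceless consonant), it takes -ur, giving *kopur*.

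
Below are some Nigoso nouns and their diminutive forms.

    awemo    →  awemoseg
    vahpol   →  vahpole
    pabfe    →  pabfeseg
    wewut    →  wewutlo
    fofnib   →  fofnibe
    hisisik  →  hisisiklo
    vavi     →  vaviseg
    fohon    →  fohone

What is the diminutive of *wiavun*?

wiavune

The pattern is voicing of the final sound: -lo when the stem ends in a voiceless consonant (*wewut*, *hisisik*); -e when the stem ends in a voiced consonant (*vahpol*, *fofnib*, *fohon*); -seg when the stem ends in a vowel (*awemo*, *pabfe*, *vavi*).
Since the final sound of *wiavun* is /n/ (a voiced consonant), it takes -e, giving *wiavune*.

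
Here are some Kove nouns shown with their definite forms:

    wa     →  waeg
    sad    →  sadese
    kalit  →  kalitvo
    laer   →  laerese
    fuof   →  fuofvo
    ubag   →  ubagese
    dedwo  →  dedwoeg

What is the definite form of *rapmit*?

rapmitvo

Looking at the final sound of each stem: -vo when the stem ends in a voiceless consonant (*kalit*, *fuof*); -ese when the stem ends in a voiced consonant (*sad*, *laer*, *ubag*); -eg when the stem ends in a vowel (*wa*, *dedwo*).
*rapmit*: final sound = /t/, a voiceless consonant → -vo → *rapmitvo*.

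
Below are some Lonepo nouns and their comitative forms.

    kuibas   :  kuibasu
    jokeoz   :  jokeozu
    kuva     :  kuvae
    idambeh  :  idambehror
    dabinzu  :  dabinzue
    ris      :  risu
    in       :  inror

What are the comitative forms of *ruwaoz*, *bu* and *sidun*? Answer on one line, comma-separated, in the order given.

Looking at the final sound of each stem: -u when the stem ends in a sibilant (*kuibas*, *jokeoz*, *ris*); -ror when the stem ends in a non-sibilant consonant (*idambeh*, *in*); -e when the stem ends in a vowel (*kuva*, *dabinzu*).
The final sound of *ruwaoz* is /z/, which is a sibilant, so the suffix is -u, giving *ruwaozu*.
*bu* — final sound /u/ (a vowel) → -e → *bue*.
Since the final sound of *sidun* is /n/ (a non-sibilant consonant), it takes -ror, giving *sidunror*.

ruwaozu, bue, sidunror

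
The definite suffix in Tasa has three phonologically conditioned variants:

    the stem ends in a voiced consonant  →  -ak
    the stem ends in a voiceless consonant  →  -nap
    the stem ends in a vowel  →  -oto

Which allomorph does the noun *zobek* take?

The final sound of *zobek* is /k/, which is a voiceless consonant, so the suffix is -nap.

-nap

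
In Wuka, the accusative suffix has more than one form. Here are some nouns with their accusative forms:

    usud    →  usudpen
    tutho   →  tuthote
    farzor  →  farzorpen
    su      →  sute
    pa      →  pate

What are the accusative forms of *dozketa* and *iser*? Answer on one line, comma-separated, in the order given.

dozketate, iserpen

The suffix is conditioned by the final sound: -pen when the stem ends in a consonant (*usud*, *farzor*); -te when the stem ends in a vowel (*tutho*, *su*, *pa*).
The final sound of *dozketa* is /a/, which is a vowel, so the suffix is -te, giving *dozketate*.
*iser*: final sound = /r/, a consonant → -pen → *iserpen*.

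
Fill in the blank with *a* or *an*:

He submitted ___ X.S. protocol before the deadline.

an

The indefinite article is chosen by the initial *sound* of the following word, not its spelling.
The initialism *X.S.* is read letter by letter; the first letter, X, is pronounced /ɛks/, which begins with a vowel sound.
So the article is *an*: He submitted an X.S. protocol before the deadline.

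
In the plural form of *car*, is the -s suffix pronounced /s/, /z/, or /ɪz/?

/z/

The stem *car* ends in a voiced non-sibilant sound.
The plural suffix surfaces as /ɪz/ after sibilants, /s/ after other voiceless consonants, and /z/ after other voiced sounds.
So the plural -s on *car* is pronounced /z/.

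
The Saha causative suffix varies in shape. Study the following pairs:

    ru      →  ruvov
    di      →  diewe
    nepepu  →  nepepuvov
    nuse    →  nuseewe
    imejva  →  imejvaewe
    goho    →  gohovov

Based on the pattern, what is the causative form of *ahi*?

ahiewe

The pattern is rounding harmony: -vov when the last vowel of the stem is a rounded vowel (*ru*, *nepepu*, *goho*); -ewe when the last vowel of the stem is an unrounded vowel (*di*, *nuse*, *imejva*).
Since the last vowel of *ahi* is /i/ (an unrounded vowel), it takes -ewe, giving *ahiewe*.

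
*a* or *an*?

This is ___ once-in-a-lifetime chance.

The indefinite article is chosen by the initial *sound* of the following word, not its spelling.
*once-in-a-lifetime* begins with the sound /wʌ/ (*once* pronounced with initial /w/) — a consonant sound.
So the article is *a*: This is a once-in-a-lifetime chance.

a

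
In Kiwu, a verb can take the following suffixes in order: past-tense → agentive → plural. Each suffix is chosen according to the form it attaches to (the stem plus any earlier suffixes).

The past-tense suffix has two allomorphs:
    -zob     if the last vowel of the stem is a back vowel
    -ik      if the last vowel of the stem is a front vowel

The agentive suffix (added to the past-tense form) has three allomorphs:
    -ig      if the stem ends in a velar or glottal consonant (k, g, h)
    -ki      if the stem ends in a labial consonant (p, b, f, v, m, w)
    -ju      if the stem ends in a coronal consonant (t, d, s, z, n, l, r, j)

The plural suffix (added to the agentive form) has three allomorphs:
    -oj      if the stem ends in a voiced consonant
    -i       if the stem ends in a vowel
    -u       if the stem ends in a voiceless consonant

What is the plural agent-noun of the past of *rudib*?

rudibikigoj

The last vowel of *rudib* is /i/, which is a front vowel, so the past-tense suffix is -ik, giving *rudibik*.
The final consonant of the past-tense form *rudibik* is /k/, which is velar/glottal, so the agentive suffix is -ig, giving *rudibikig*.
The agentive form *rudibikig* — final sound /g/ (a voiced consonant) → -oj → *rudibikigoj*.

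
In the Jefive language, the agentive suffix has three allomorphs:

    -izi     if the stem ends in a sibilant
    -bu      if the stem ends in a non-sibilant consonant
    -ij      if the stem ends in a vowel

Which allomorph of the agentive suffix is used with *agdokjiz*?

*agdokjiz*: final sound = /z/, a sibilant → -izi.

-izi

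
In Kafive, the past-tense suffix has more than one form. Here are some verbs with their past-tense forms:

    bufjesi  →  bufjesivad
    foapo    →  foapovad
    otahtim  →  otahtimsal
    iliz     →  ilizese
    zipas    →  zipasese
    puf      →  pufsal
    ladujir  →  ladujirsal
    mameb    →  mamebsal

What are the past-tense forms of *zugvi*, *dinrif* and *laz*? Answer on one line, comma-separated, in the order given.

Looking at the final sound of each stem: -ese when the stem ends in a sibilant (*iliz*, *zipas*); -sal when the stem ends in a non-sibilant consonant (*otahtim*, *puf*, *ladujir*, *mameb*); -vad when the stem ends in a vowel (*bufjesi*, *foapo*).
*zugvi*: final sound = /i/, a vowel → -vad → *zugvivad*.
The final sound of *dinrif* is /f/, which is a non-sibilant consonant, so the suffix is -sal, giving *dinrifsal*.
The final sound of *laz* is /z/, which is a sibilant, so the suffix is -ese, giving *lazese*.

zugvivad, dinrifsal, lazese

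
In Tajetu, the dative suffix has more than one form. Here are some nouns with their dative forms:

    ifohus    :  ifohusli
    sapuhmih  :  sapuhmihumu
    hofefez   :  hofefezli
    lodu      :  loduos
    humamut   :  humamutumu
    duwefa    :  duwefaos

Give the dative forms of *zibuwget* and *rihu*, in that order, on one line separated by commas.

The suffix is conditioned by the final sound: -li when the stem ends in a sibilant (*ifohus*, *hofefez*); -umu when the stem ends in a non-sibilant consonant (*sapuhmih*, *humamut*); -os when the stem ends in a vowel (*lodu*, *duwefa*).
The final sound of *zibuwget* is /t/, which is a non-sibilant consonant, so the suffix is -umu, giving *zibuwgetumu*.
The final sound of *rihu* is /u/, which is a vowel, so the suffix is -os, giving *rihuos*.

zibuwgetumu, rihuos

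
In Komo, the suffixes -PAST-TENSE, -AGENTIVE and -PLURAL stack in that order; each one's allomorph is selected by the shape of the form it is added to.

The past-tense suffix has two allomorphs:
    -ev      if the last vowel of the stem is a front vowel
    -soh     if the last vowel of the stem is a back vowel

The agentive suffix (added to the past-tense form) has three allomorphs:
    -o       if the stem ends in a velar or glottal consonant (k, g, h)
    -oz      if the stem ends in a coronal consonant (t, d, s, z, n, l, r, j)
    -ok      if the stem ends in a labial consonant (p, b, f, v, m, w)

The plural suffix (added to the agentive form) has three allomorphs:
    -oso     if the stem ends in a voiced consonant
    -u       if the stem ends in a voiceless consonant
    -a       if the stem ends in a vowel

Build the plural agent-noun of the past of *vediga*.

vedigasohoa

Since the last vowel of *vediga* is /a/ (a back vowel), it takes -soh, giving *vedigasoh*.
The past-tense form *vedigasoh* — final consonant /h/ (velar/glottal) → -o → *vedigasoho*.
Since the final sound of the agentive form *vedigasoho* is /o/ (a vowel), it takes -a, giving *vedigasohoa*.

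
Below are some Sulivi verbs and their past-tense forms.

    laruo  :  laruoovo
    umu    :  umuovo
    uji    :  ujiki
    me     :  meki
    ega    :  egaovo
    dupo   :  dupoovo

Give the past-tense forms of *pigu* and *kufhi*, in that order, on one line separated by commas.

piguovo, kufhiki

The alternation tracks the last vowel of the stem — -ki when the last vowel of the stem is a front vowel (*uji*, *me*); -ovo when the last vowel of the stem is a back vowel (*laruo*, *umu*, *ega*, *dupo*).
*pigu* — last vowel /u/ (a back vowel) → -ovo → *piguovo*.
*kufhi* — last vowel /i/ (a front vowel) → -ki → *kufhiki*.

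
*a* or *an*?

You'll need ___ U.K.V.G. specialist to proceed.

The indefinite article is chosen by the initial *sound* of the following word, not its spelling.
The initialism *U.K.V.G.* is read letter by letter; the first letter, U, is pronounced /juː/, which begins with a consonant sound.
So the article is *a*: You'll need a U.K.V.G. specialist to proceed.

a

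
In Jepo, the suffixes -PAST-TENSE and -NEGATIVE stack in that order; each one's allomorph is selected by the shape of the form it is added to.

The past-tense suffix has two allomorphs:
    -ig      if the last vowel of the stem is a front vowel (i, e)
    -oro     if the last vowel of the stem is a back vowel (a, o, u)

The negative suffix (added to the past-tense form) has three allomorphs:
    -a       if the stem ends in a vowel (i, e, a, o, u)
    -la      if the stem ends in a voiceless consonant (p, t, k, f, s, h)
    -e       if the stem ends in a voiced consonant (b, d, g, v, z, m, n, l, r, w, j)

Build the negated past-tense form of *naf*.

Since the last vowel of *naf* is /a/ (a back vowel), it takes -oro, giving *naforo*.
The past-tense form *naforo*: final sound = /o/, a vowel → -a → *naforoa*.

naforoa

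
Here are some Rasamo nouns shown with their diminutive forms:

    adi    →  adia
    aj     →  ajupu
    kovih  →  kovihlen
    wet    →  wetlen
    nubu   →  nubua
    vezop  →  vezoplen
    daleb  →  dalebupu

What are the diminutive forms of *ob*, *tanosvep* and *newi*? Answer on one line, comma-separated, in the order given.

Looking at the final sound of each stem: -len when the stem ends in a voiceless consonant (*kovih*, *wet*, *vezop*); -upu when the stem ends in a voiced consonant (*aj*, *daleb*); -a when the stem ends in a vowel (*adi*, *nubu*).
The final sound of *ob* is /b/, which is a voiced consonant, so the suffix is -upu, giving *obupu*.
*tanosvep* — final sound /p/ (a voiceless consonant) → -len → *tanosveplen*.
*newi* — final sound /i/ (a vowel) → -a → *newia*.

obupu, tanosveplen, newia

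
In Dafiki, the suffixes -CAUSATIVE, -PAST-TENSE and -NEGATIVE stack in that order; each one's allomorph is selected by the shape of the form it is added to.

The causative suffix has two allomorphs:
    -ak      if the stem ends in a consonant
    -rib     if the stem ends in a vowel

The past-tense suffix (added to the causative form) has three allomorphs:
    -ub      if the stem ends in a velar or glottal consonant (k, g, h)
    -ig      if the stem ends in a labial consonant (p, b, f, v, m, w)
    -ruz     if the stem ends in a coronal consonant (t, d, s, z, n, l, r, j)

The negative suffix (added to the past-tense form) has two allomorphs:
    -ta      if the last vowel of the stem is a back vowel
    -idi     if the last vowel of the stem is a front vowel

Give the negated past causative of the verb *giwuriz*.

Since the final sound of *giwuriz* is /z/ (a consonant), it takes -ak, giving *giwurizak*.
The causative form *giwurizak*: final consonant = /k/, velar/glottal → -ub → *giwurizakub*.
Since the last vowel of the past-tense form *giwurizakub* is /u/ (a back vowel), it takes -ta, giving *giwurizakubta*.

giwurizakubta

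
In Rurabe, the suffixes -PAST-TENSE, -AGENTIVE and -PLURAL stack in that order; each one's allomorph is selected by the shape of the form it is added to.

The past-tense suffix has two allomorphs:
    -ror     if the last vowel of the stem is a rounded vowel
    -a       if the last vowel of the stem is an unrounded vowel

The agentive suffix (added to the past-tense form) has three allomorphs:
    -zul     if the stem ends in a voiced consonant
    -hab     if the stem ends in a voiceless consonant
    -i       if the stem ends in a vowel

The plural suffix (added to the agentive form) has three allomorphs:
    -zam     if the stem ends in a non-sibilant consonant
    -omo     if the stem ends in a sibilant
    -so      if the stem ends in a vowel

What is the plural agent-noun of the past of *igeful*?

Since the last vowel of *igeful* is /u/ (a rounded vowel), it takes -ror, giving *igefulror*.
The past-tense form *igefulror* — final sound /r/ (a voiced consonant) → -zul → *igefulrorzul*.
Since the final sound of the agentive form *igefulrorzul* is /l/ (a non-sibilant consonant), it takes -zam, giving *igefulrorzulzam*.

igefulrorzulzam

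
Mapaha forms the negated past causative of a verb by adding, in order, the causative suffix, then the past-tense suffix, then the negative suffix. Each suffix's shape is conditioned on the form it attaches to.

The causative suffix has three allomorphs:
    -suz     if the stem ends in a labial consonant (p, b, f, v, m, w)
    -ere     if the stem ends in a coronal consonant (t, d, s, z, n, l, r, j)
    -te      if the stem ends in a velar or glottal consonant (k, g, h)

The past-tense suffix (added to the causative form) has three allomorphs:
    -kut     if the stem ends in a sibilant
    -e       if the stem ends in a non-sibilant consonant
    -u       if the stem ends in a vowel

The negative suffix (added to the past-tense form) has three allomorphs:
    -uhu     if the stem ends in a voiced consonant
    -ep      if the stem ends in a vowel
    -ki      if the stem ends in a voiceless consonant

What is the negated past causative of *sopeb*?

sopebsuzkutki

*sopeb* — final consonant /b/ (labial) → -suz → *sopebsuz*.
The causative form *sopebsuz*: final sound = /z/, a sibilant → -kut → *sopebsuzkut*.
The past-tense form *sopebsuzkut*: final sound = /t/, a voiceless consonant → -ki → *sopebsuzkutki*.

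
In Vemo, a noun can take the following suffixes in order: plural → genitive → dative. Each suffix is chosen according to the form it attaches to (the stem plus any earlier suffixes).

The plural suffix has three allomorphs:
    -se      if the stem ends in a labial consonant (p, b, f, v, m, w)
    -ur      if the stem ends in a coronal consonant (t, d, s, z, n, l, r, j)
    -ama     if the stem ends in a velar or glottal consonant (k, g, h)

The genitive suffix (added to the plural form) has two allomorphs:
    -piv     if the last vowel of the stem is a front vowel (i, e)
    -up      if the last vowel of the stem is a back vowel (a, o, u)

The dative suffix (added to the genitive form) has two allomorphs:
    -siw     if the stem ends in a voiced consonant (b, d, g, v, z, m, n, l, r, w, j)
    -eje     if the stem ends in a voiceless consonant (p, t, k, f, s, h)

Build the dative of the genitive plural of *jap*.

japsepivsiw

Since the final consonant of *jap* is /p/ (labial), it takes -se, giving *japse*.
The plural form *japse*: last vowel = /e/, a front vowel → -piv → *japsepiv*.
The genitive form *japsepiv*: final consonant = /v/, voiced → -siw → *japsepivsiw*.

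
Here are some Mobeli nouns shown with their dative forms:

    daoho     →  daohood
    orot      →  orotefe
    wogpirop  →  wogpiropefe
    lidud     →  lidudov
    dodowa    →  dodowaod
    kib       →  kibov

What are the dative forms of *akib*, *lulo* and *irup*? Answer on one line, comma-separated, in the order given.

akibov, lulood, irupefe

The suffix is conditioned by the final sound: -efe when the stem ends in a voiceless consonant (*orot*, *wogpirop*); -ov when the stem ends in a voiced consonant (*lidud*, *kib*); -od when the stem ends in a vowel (*daoho*, *dodowa*).
*akib*: final sound = /b/, a voiced consonant → -ov → *akibov*.
Since the final sound of *lulo* is /o/ (a vowel), it takes -od, giving *lulood*.
*irup* — final sound /p/ (a voiceless consonant) → -efe → *irupefe*.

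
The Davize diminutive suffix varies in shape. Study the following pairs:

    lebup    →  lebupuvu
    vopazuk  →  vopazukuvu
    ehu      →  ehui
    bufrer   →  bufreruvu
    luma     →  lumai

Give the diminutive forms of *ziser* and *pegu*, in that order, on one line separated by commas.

The pattern is consonant vs. vowel: -uvu when the stem ends in a consonant (*lebup*, *vopazuk*, *bufrer*); -i when the stem ends in a vowel (*ehu*, *luma*).
*ziser*: final sound = /r/, a consonant → -uvu → *ziseruvu*.
Since the final sound of *pegu* is /u/ (a vowel), it takes -i, giving *pegui*.

ziseruvu, pegui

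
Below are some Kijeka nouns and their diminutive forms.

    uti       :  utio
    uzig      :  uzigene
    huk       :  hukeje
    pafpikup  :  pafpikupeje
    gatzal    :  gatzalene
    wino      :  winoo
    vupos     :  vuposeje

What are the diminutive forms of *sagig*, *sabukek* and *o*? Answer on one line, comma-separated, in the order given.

sagigene, sabukekeje, oo

The suffix is conditioned by the final sound: -eje when the stem ends in a voiceless consonant (*huk*, *pafpikup*, *vupos*); -ene when the stem ends in a voiced consonant (*uzig*, *gatzal*); -o when the stem ends in a vowel (*uti*, *wino*).
*sagig*: final sound = /g/, a voiced consonant → -ene → *sagigene*.
The final sound of *sabukek* is /k/, which is a voiceless consonant, so the suffix is -eje, giving *sabukekeje*.
*o* — final sound /o/ (a vowel) → -o → *oo*.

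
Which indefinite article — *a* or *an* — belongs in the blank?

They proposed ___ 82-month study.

The indefinite article is chosen by the initial *sound* of the following word, not its spelling.
The number *82* is spoken "eighty-…", beginning with /ˈeɪti/ — a vowel sound.
So the article is *an*: They proposed an 82-month study.

an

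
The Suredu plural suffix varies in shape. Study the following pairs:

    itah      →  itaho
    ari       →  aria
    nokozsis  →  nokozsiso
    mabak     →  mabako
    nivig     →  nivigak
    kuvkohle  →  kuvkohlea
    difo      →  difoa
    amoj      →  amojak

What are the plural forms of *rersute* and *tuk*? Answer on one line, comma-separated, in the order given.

The alternation tracks the final sound of the stem — -o when the stem ends in a voiceless consonant (*itah*, *nokozsis*, *mabak*); -ak when the stem ends in a voiced consonant (*nivig*, *amoj*); -a when the stem ends in a vowel (*ari*, *kuvkohle*, *difo*).
The final sound of *rersute* is /e/, which is a vowel, so the suffix is -a, giving *rersutea*.
The final sound of *tuk* is /k/, which is a voiceless consonant, so the suffix is -o, giving *tuko*.

rersutea, tuko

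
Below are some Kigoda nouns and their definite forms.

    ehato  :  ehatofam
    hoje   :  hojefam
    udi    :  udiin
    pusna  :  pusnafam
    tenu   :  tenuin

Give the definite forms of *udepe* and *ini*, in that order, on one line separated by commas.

Looking at the last vowel of each stem: -in when the last vowel of the stem is a high vowel (*udi*, *tenu*); -fam when the last vowel of the stem is a non-high vowel (*ehato*, *hoje*, *pusna*).
Since the last vowel of *udepe* is /e/ (a non-high vowel), it takes -fam, giving *udepefam*.
*ini* — last vowel /i/ (a high vowel) → -in → *iniin*.

udepefam, iniin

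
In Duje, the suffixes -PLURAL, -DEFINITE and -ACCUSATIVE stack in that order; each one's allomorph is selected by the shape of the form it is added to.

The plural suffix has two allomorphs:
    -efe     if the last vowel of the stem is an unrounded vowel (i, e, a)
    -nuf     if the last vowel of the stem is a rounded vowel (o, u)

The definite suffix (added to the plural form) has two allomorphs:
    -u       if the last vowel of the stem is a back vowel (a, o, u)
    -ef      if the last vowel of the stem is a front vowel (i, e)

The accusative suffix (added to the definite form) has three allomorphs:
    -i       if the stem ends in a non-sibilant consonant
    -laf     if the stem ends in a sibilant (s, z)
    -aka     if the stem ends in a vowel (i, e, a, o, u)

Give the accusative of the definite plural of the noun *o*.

Since the last vowel of *o* is /o/ (a rounded vowel), it takes -nuf, giving *onuf*.
The plural form *onuf*: last vowel = /u/, a back vowel → -u → *onufu*.
The definite form *onufu* — final sound /u/ (a vowel) → -aka → *onufuaka*.

onufuaka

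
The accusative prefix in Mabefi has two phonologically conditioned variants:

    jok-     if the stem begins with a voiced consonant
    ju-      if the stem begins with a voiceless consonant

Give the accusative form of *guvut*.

*guvut* — first consonant /g/ (voiced) → jok- → *jokguvut*.

jokguvut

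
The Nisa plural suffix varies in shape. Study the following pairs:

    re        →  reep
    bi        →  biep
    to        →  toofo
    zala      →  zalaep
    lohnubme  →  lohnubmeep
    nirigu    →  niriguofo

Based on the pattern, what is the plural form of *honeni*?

honeniep

The suffix is conditioned by the last vowel: -ofo when the last vowel of the stem is a rounded vowel (*to*, *nirigu*); -ep when the last vowel of the stem is an unrounded vowel (*re*, *bi*, *zala*, *lohnubme*).
Since the last vowel of *honeni* is /i/ (an unrounded vowel), it takes -ep, giving *honeniep*.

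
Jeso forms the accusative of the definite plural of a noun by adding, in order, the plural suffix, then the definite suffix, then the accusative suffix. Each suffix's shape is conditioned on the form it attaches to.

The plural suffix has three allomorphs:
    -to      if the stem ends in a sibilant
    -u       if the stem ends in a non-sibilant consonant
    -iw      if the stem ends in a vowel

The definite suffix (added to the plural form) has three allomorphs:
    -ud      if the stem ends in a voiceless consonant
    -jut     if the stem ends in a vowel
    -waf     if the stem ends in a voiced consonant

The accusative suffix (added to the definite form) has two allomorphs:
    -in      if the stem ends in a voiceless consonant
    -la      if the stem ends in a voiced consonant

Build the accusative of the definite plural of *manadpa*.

*manadpa* — final sound /a/ (a vowel) → -iw → *manadpaiw*.
Since the final sound of the plural form *manadpaiw* is /w/ (a voiced consonant), it takes -waf, giving *manadpaiwwaf*.
The definite form *manadpaiwwaf* — final consonant /f/ (voiceless) → -in → *manadpaiwwafin*.

manadpaiwwafin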